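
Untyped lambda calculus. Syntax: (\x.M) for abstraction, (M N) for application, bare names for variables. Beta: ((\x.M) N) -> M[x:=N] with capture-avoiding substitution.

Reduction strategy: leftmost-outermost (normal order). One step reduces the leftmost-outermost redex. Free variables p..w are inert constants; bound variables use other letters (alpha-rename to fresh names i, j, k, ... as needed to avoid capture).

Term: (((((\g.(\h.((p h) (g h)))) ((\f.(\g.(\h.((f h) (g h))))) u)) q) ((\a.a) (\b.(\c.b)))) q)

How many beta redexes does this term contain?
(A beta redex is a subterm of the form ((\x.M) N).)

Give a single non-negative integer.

Term: (((((\g.(\h.((p h) (g h)))) ((\f.(\g.(\h.((f h) (g h))))) u)) q) ((\a.a) (\b.(\c.b)))) q)
  Redex: ((\g.(\h.((p h) (g h)))) ((\f.(\g.(\h.((f h) (g h))))) u))
  Redex: ((\f.(\g.(\h.((f h) (g h))))) u)
  Redex: ((\a.a) (\b.(\c.b)))
Total redexes: 3

Answer: 3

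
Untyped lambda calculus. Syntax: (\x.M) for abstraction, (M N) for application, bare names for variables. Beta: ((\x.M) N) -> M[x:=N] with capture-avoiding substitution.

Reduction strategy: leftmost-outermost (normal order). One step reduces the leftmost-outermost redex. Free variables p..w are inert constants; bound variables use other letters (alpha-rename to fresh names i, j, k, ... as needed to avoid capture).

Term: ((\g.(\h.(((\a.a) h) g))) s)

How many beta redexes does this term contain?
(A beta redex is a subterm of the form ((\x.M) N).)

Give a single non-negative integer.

Term: ((\g.(\h.(((\a.a) h) g))) s)
  Redex: ((\g.(\h.(((\a.a) h) g))) s)
  Redex: ((\a.a) h)
Total redexes: 2

Answer: 2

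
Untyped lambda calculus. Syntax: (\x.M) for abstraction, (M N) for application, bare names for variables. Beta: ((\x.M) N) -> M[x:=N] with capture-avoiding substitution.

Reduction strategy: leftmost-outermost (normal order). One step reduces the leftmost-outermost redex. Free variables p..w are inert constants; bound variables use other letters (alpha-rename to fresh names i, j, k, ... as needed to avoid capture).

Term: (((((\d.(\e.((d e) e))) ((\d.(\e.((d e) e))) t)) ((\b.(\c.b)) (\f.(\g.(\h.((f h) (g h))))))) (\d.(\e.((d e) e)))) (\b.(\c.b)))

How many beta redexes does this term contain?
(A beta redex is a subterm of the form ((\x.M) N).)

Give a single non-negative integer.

Answer: 3

Derivation:
Term: (((((\d.(\e.((d e) e))) ((\d.(\e.((d e) e))) t)) ((\b.(\c.b)) (\f.(\g.(\h.((f h) (g h))))))) (\d.(\e.((d e) e)))) (\b.(\c.b)))
  Redex: ((\d.(\e.((d e) e))) ((\d.(\e.((d e) e))) t))
  Redex: ((\d.(\e.((d e) e))) t)
  Redex: ((\b.(\c.b)) (\f.(\g.(\h.((f h) (g h))))))
Total redexes: 3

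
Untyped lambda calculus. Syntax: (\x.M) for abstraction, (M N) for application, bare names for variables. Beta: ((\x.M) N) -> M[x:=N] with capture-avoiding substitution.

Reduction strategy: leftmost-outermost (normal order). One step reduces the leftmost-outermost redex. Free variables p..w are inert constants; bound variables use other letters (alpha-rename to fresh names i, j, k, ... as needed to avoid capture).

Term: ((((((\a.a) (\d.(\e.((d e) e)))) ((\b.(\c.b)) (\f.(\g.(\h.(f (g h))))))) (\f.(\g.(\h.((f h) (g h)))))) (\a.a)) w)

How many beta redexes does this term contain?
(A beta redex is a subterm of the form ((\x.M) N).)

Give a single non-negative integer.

Term: ((((((\a.a) (\d.(\e.((d e) e)))) ((\b.(\c.b)) (\f.(\g.(\h.(f (g h))))))) (\f.(\g.(\h.((f h) (g h)))))) (\a.a)) w)
  Redex: ((\a.a) (\d.(\e.((d e) e))))
  Redex: ((\b.(\c.b)) (\f.(\g.(\h.(f (g h))))))
Total redexes: 2

Answer: 2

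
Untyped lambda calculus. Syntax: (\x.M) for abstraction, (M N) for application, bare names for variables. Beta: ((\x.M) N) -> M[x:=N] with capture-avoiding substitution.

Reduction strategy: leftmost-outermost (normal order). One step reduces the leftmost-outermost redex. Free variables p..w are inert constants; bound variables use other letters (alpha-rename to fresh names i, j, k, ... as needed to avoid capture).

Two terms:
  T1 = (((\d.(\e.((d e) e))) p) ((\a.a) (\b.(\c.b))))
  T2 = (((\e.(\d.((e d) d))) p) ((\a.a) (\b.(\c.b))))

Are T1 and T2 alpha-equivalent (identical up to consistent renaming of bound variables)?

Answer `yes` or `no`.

Answer: yes

Derivation:
Term 1: (((\d.(\e.((d e) e))) p) ((\a.a) (\b.(\c.b))))
Term 2: (((\e.(\d.((e d) d))) p) ((\a.a) (\b.(\c.b))))
Alpha-equivalence: compare structure up to binder renaming.
Result: True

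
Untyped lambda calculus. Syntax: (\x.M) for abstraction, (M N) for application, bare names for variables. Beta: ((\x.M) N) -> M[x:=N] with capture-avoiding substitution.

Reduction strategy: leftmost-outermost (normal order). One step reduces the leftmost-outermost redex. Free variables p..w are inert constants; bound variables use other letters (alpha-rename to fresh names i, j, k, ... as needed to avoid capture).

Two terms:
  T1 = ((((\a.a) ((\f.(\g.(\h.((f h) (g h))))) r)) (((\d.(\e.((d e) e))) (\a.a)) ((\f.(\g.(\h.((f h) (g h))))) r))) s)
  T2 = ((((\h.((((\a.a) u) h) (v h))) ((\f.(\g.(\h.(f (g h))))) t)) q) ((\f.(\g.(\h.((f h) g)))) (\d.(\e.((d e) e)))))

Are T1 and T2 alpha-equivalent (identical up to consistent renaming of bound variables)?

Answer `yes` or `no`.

Term 1: ((((\a.a) ((\f.(\g.(\h.((f h) (g h))))) r)) (((\d.(\e.((d e) e))) (\a.a)) ((\f.(\g.(\h.((f h) (g h))))) r))) s)
Term 2: ((((\h.((((\a.a) u) h) (v h))) ((\f.(\g.(\h.(f (g h))))) t)) q) ((\f.(\g.(\h.((f h) g)))) (\d.(\e.((d e) e)))))
Alpha-equivalence: compare structure up to binder renaming.
Result: False

Answer: no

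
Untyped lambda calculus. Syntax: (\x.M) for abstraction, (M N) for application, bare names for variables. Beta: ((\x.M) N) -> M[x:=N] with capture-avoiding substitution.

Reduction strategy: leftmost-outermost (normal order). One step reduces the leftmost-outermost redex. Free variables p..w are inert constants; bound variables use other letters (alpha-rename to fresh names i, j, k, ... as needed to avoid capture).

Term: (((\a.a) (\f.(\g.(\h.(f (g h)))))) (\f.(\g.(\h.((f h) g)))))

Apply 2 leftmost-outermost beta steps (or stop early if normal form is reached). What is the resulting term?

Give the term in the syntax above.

Step 0: (((\a.a) (\f.(\g.(\h.(f (g h)))))) (\f.(\g.(\h.((f h) g)))))
Step 1: ((\f.(\g.(\h.(f (g h))))) (\f.(\g.(\h.((f h) g)))))
Step 2: (\g.(\h.((\f.(\g.(\h.((f h) g)))) (g h))))

Answer: (\g.(\h.((\f.(\g.(\h.((f h) g)))) (g h))))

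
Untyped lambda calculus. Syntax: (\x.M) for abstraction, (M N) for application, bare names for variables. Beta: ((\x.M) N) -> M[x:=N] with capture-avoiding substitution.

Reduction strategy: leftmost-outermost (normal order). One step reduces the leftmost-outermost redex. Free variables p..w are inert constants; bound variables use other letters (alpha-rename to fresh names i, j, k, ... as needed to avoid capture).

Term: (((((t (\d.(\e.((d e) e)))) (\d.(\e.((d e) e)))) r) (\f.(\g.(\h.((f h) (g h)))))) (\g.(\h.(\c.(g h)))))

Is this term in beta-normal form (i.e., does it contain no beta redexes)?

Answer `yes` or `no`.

Term: (((((t (\d.(\e.((d e) e)))) (\d.(\e.((d e) e)))) r) (\f.(\g.(\h.((f h) (g h)))))) (\g.(\h.(\c.(g h)))))
No beta redexes found.

Answer: yes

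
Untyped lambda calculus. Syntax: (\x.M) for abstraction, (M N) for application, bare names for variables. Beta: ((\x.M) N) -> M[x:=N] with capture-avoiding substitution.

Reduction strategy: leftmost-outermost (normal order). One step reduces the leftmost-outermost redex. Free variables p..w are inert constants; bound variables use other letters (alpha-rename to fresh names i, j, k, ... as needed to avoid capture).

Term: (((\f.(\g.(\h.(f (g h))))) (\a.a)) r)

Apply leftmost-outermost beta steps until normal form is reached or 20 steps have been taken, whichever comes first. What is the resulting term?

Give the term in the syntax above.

Step 0: (((\f.(\g.(\h.(f (g h))))) (\a.a)) r)
Step 1: ((\g.(\h.((\a.a) (g h)))) r)
Step 2: (\h.((\a.a) (r h)))
Step 3: (\h.(r h))

Answer: (\h.(r h))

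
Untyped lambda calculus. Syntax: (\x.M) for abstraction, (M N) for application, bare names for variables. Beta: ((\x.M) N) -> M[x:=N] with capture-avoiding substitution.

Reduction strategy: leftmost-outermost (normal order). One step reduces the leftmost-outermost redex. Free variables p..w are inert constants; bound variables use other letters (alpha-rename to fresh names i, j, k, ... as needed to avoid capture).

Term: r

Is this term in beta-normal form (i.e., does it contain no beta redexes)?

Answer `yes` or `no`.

Answer: yes

Derivation:
Term: r
No beta redexes found.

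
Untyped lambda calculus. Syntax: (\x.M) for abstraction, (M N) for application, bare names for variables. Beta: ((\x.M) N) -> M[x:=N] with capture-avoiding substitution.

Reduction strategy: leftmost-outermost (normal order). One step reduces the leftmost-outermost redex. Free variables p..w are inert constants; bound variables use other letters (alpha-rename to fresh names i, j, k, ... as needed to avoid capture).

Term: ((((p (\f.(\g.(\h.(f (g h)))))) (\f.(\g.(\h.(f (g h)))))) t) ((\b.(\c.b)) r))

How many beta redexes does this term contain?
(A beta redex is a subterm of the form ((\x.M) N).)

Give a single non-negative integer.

Answer: 1

Derivation:
Term: ((((p (\f.(\g.(\h.(f (g h)))))) (\f.(\g.(\h.(f (g h)))))) t) ((\b.(\c.b)) r))
  Redex: ((\b.(\c.b)) r)
Total redexes: 1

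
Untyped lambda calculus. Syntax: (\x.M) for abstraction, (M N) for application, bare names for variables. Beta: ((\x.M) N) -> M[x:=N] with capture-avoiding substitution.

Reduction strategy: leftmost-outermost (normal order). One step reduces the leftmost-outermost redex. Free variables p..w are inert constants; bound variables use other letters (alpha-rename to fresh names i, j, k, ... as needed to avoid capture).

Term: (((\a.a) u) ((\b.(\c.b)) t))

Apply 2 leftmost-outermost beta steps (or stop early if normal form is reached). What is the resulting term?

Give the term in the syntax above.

Answer: (u (\c.t))

Derivation:
Step 0: (((\a.a) u) ((\b.(\c.b)) t))
Step 1: (u ((\b.(\c.b)) t))
Step 2: (u (\c.t))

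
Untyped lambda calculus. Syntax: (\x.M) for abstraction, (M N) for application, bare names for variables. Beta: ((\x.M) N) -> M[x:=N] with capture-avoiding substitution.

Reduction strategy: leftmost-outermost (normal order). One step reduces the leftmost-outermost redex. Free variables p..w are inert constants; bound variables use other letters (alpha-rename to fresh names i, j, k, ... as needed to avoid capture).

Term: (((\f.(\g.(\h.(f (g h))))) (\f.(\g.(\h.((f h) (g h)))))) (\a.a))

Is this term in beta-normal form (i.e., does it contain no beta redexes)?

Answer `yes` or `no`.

Term: (((\f.(\g.(\h.(f (g h))))) (\f.(\g.(\h.((f h) (g h)))))) (\a.a))
Found 1 beta redex(es).

Answer: no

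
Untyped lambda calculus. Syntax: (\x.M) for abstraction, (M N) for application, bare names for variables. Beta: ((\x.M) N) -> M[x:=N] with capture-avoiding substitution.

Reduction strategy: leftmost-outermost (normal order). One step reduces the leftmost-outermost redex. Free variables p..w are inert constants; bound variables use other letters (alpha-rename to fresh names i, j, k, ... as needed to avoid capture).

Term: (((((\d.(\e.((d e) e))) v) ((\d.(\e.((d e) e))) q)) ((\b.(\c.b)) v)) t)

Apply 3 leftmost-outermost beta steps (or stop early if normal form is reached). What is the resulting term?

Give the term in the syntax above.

Step 0: (((((\d.(\e.((d e) e))) v) ((\d.(\e.((d e) e))) q)) ((\b.(\c.b)) v)) t)
Step 1: ((((\e.((v e) e)) ((\d.(\e.((d e) e))) q)) ((\b.(\c.b)) v)) t)
Step 2: ((((v ((\d.(\e.((d e) e))) q)) ((\d.(\e.((d e) e))) q)) ((\b.(\c.b)) v)) t)
Step 3: ((((v (\e.((q e) e))) ((\d.(\e.((d e) e))) q)) ((\b.(\c.b)) v)) t)

Answer: ((((v (\e.((q e) e))) ((\d.(\e.((d e) e))) q)) ((\b.(\c.b)) v)) t)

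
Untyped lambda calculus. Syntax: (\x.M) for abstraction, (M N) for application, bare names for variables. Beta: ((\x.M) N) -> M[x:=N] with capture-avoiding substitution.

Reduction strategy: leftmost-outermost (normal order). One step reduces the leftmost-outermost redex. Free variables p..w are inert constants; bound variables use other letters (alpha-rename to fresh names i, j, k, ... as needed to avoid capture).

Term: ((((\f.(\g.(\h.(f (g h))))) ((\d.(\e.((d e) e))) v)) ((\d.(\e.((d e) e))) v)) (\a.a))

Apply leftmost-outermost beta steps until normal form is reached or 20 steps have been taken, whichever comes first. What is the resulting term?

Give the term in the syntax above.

Step 0: ((((\f.(\g.(\h.(f (g h))))) ((\d.(\e.((d e) e))) v)) ((\d.(\e.((d e) e))) v)) (\a.a))
Step 1: (((\g.(\h.(((\d.(\e.((d e) e))) v) (g h)))) ((\d.(\e.((d e) e))) v)) (\a.a))
Step 2: ((\h.(((\d.(\e.((d e) e))) v) (((\d.(\e.((d e) e))) v) h))) (\a.a))
Step 3: (((\d.(\e.((d e) e))) v) (((\d.(\e.((d e) e))) v) (\a.a)))
Step 4: ((\e.((v e) e)) (((\d.(\e.((d e) e))) v) (\a.a)))
Step 5: ((v (((\d.(\e.((d e) e))) v) (\a.a))) (((\d.(\e.((d e) e))) v) (\a.a)))
Step 6: ((v ((\e.((v e) e)) (\a.a))) (((\d.(\e.((d e) e))) v) (\a.a)))
Step 7: ((v ((v (\a.a)) (\a.a))) (((\d.(\e.((d e) e))) v) (\a.a)))
Step 8: ((v ((v (\a.a)) (\a.a))) ((\e.((v e) e)) (\a.a)))
Step 9: ((v ((v (\a.a)) (\a.a))) ((v (\a.a)) (\a.a)))

Answer: ((v ((v (\a.a)) (\a.a))) ((v (\a.a)) (\a.a)))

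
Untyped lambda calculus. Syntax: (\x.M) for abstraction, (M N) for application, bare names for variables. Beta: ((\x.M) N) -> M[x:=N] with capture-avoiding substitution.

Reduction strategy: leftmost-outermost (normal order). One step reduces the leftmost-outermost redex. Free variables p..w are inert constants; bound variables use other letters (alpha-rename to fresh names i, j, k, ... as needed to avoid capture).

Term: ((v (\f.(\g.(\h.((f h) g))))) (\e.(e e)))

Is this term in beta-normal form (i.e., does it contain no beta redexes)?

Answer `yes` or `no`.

Term: ((v (\f.(\g.(\h.((f h) g))))) (\e.(e e)))
No beta redexes found.

Answer: yes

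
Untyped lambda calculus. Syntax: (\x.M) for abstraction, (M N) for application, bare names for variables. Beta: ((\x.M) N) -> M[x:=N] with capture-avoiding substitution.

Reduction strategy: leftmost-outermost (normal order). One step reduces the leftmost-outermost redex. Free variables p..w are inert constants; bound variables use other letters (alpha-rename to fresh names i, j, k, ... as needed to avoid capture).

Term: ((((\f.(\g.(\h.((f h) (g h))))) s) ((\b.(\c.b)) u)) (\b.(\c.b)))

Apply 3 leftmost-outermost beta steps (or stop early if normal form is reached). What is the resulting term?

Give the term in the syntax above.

Answer: ((s (\b.(\c.b))) (((\b.(\c.b)) u) (\b.(\c.b))))

Derivation:
Step 0: ((((\f.(\g.(\h.((f h) (g h))))) s) ((\b.(\c.b)) u)) (\b.(\c.b)))
Step 1: (((\g.(\h.((s h) (g h)))) ((\b.(\c.b)) u)) (\b.(\c.b)))
Step 2: ((\h.((s h) (((\b.(\c.b)) u) h))) (\b.(\c.b)))
Step 3: ((s (\b.(\c.b))) (((\b.(\c.b)) u) (\b.(\c.b))))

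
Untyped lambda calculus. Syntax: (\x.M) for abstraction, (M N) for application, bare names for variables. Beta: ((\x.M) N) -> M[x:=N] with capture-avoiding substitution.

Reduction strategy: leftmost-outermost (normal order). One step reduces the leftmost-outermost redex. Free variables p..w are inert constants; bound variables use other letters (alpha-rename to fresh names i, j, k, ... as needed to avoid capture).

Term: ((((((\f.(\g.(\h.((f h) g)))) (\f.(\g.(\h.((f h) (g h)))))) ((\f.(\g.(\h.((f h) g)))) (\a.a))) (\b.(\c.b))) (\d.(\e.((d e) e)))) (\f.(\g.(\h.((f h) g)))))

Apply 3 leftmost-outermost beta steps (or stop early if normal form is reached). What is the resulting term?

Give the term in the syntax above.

Step 0: ((((((\f.(\g.(\h.((f h) g)))) (\f.(\g.(\h.((f h) (g h)))))) ((\f.(\g.(\h.((f h) g)))) (\a.a))) (\b.(\c.b))) (\d.(\e.((d e) e)))) (\f.(\g.(\h.((f h) g)))))
Step 1: (((((\g.(\h.(((\f.(\g.(\h.((f h) (g h))))) h) g))) ((\f.(\g.(\h.((f h) g)))) (\a.a))) (\b.(\c.b))) (\d.(\e.((d e) e)))) (\f.(\g.(\h.((f h) g)))))
Step 2: ((((\h.(((\f.(\g.(\h.((f h) (g h))))) h) ((\f.(\g.(\h.((f h) g)))) (\a.a)))) (\b.(\c.b))) (\d.(\e.((d e) e)))) (\f.(\g.(\h.((f h) g)))))
Step 3: (((((\f.(\g.(\h.((f h) (g h))))) (\b.(\c.b))) ((\f.(\g.(\h.((f h) g)))) (\a.a))) (\d.(\e.((d e) e)))) (\f.(\g.(\h.((f h) g)))))

Answer: (((((\f.(\g.(\h.((f h) (g h))))) (\b.(\c.b))) ((\f.(\g.(\h.((f h) g)))) (\a.a))) (\d.(\e.((d e) e)))) (\f.(\g.(\h.((f h) g)))))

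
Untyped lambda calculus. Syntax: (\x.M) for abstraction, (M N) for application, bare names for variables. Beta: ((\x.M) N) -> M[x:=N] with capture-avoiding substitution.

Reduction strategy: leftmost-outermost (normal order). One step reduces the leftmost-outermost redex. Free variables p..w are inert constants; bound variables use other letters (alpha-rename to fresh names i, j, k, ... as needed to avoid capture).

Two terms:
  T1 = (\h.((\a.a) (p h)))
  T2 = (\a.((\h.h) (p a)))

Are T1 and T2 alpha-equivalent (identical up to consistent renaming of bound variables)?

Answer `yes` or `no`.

Term 1: (\h.((\a.a) (p h)))
Term 2: (\a.((\h.h) (p a)))
Alpha-equivalence: compare structure up to binder renaming.
Result: True

Answer: yes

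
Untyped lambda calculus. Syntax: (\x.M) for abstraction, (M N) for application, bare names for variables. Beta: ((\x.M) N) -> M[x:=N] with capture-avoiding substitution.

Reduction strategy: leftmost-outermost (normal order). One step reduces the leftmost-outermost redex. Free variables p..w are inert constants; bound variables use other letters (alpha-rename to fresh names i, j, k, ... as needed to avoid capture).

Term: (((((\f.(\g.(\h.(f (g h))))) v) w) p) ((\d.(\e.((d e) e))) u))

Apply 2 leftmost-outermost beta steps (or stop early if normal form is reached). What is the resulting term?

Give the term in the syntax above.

Answer: (((\h.(v (w h))) p) ((\d.(\e.((d e) e))) u))

Derivation:
Step 0: (((((\f.(\g.(\h.(f (g h))))) v) w) p) ((\d.(\e.((d e) e))) u))
Step 1: ((((\g.(\h.(v (g h)))) w) p) ((\d.(\e.((d e) e))) u))
Step 2: (((\h.(v (w h))) p) ((\d.(\e.((d e) e))) u))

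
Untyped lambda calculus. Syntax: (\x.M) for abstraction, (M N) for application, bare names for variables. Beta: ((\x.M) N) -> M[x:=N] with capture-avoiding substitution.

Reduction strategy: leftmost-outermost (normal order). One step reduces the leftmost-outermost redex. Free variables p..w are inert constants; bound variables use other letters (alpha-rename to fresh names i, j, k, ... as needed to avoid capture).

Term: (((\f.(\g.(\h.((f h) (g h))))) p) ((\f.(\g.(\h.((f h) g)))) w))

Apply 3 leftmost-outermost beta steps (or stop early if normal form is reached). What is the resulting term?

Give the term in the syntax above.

Answer: (\h.((p h) ((\g.(\h.((w h) g))) h)))

Derivation:
Step 0: (((\f.(\g.(\h.((f h) (g h))))) p) ((\f.(\g.(\h.((f h) g)))) w))
Step 1: ((\g.(\h.((p h) (g h)))) ((\f.(\g.(\h.((f h) g)))) w))
Step 2: (\h.((p h) (((\f.(\g.(\h.((f h) g)))) w) h)))
Step 3: (\h.((p h) ((\g.(\h.((w h) g))) h)))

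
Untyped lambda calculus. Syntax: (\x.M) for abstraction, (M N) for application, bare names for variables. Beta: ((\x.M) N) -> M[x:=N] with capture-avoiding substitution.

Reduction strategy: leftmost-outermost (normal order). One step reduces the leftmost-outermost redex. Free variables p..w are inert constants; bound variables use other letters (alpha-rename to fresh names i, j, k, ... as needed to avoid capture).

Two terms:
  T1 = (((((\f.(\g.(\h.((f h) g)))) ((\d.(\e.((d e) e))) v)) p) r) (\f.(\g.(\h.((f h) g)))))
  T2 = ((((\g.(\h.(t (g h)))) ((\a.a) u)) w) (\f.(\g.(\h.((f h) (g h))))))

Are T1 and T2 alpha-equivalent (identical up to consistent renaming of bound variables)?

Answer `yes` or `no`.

Answer: no

Derivation:
Term 1: (((((\f.(\g.(\h.((f h) g)))) ((\d.(\e.((d e) e))) v)) p) r) (\f.(\g.(\h.((f h) g)))))
Term 2: ((((\g.(\h.(t (g h)))) ((\a.a) u)) w) (\f.(\g.(\h.((f h) (g h))))))
Alpha-equivalence: compare structure up to binder renaming.
Result: False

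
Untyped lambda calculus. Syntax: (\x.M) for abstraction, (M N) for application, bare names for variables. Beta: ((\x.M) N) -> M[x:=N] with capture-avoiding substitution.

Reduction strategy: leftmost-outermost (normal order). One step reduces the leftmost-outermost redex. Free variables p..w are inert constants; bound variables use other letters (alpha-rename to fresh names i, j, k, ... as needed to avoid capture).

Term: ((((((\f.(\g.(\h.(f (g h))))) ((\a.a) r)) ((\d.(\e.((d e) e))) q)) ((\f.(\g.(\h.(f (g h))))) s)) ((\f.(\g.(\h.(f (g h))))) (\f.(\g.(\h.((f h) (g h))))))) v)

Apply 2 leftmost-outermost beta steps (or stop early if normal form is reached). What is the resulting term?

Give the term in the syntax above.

Step 0: ((((((\f.(\g.(\h.(f (g h))))) ((\a.a) r)) ((\d.(\e.((d e) e))) q)) ((\f.(\g.(\h.(f (g h))))) s)) ((\f.(\g.(\h.(f (g h))))) (\f.(\g.(\h.((f h) (g h))))))) v)
Step 1: (((((\g.(\h.(((\a.a) r) (g h)))) ((\d.(\e.((d e) e))) q)) ((\f.(\g.(\h.(f (g h))))) s)) ((\f.(\g.(\h.(f (g h))))) (\f.(\g.(\h.((f h) (g h))))))) v)
Step 2: ((((\h.(((\a.a) r) (((\d.(\e.((d e) e))) q) h))) ((\f.(\g.(\h.(f (g h))))) s)) ((\f.(\g.(\h.(f (g h))))) (\f.(\g.(\h.((f h) (g h))))))) v)

Answer: ((((\h.(((\a.a) r) (((\d.(\e.((d e) e))) q) h))) ((\f.(\g.(\h.(f (g h))))) s)) ((\f.(\g.(\h.(f (g h))))) (\f.(\g.(\h.((f h) (g h))))))) v)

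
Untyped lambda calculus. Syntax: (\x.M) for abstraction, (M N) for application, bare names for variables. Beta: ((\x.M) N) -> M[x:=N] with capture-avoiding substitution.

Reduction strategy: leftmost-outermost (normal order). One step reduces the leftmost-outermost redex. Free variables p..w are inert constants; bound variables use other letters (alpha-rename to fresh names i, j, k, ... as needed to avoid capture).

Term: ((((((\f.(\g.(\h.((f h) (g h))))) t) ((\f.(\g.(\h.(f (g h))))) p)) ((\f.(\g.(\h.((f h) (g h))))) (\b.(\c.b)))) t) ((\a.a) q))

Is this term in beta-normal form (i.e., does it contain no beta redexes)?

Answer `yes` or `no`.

Answer: no

Derivation:
Term: ((((((\f.(\g.(\h.((f h) (g h))))) t) ((\f.(\g.(\h.(f (g h))))) p)) ((\f.(\g.(\h.((f h) (g h))))) (\b.(\c.b)))) t) ((\a.a) q))
Found 4 beta redex(es).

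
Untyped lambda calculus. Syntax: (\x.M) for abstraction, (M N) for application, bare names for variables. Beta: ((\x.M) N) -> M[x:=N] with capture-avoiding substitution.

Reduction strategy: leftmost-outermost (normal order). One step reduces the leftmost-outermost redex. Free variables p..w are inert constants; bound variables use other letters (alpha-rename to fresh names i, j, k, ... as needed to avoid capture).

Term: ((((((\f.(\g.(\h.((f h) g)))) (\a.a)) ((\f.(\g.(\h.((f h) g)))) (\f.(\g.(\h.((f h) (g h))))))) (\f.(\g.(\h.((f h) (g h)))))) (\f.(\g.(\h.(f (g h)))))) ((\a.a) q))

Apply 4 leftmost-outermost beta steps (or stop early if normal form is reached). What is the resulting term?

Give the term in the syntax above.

Answer: ((((\f.(\g.(\h.((f h) (g h))))) ((\f.(\g.(\h.((f h) g)))) (\f.(\g.(\h.((f h) (g h))))))) (\f.(\g.(\h.(f (g h)))))) ((\a.a) q))

Derivation:
Step 0: ((((((\f.(\g.(\h.((f h) g)))) (\a.a)) ((\f.(\g.(\h.((f h) g)))) (\f.(\g.(\h.((f h) (g h))))))) (\f.(\g.(\h.((f h) (g h)))))) (\f.(\g.(\h.(f (g h)))))) ((\a.a) q))
Step 1: (((((\g.(\h.(((\a.a) h) g))) ((\f.(\g.(\h.((f h) g)))) (\f.(\g.(\h.((f h) (g h))))))) (\f.(\g.(\h.((f h) (g h)))))) (\f.(\g.(\h.(f (g h)))))) ((\a.a) q))
Step 2: ((((\h.(((\a.a) h) ((\f.(\g.(\h.((f h) g)))) (\f.(\g.(\h.((f h) (g h)))))))) (\f.(\g.(\h.((f h) (g h)))))) (\f.(\g.(\h.(f (g h)))))) ((\a.a) q))
Step 3: (((((\a.a) (\f.(\g.(\h.((f h) (g h)))))) ((\f.(\g.(\h.((f h) g)))) (\f.(\g.(\h.((f h) (g h))))))) (\f.(\g.(\h.(f (g h)))))) ((\a.a) q))
Step 4: ((((\f.(\g.(\h.((f h) (g h))))) ((\f.(\g.(\h.((f h) g)))) (\f.(\g.(\h.((f h) (g h))))))) (\f.(\g.(\h.(f (g h)))))) ((\a.a) q))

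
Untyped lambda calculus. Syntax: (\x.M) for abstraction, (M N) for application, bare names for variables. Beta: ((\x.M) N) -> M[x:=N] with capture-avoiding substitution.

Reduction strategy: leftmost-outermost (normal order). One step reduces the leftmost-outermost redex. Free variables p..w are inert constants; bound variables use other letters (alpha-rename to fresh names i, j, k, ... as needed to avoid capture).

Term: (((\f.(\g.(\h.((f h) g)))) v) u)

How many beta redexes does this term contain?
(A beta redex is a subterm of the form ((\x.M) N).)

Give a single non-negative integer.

Answer: 1

Derivation:
Term: (((\f.(\g.(\h.((f h) g)))) v) u)
  Redex: ((\f.(\g.(\h.((f h) g)))) v)
Total redexes: 1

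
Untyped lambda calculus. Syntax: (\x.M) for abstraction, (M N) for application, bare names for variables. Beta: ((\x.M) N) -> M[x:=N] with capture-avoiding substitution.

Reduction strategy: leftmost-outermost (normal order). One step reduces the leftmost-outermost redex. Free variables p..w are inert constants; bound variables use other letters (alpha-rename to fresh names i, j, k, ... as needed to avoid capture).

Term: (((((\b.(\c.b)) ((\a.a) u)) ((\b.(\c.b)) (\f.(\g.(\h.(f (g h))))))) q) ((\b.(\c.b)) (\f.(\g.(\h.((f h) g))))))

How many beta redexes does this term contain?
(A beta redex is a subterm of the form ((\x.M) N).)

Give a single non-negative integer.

Answer: 4

Derivation:
Term: (((((\b.(\c.b)) ((\a.a) u)) ((\b.(\c.b)) (\f.(\g.(\h.(f (g h))))))) q) ((\b.(\c.b)) (\f.(\g.(\h.((f h) g))))))
  Redex: ((\b.(\c.b)) ((\a.a) u))
  Redex: ((\a.a) u)
  Redex: ((\b.(\c.b)) (\f.(\g.(\h.(f (g h))))))
  Redex: ((\b.(\c.b)) (\f.(\g.(\h.((f h) g)))))
Total redexes: 4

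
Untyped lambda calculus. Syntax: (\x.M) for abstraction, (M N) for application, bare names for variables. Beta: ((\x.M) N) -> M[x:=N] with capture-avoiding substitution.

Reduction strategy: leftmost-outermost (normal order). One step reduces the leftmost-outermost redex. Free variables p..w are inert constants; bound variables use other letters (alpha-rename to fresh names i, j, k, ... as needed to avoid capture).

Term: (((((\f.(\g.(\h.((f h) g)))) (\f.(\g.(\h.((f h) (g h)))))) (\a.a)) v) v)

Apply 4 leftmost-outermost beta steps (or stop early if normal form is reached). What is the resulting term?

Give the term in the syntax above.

Answer: (((\g.(\h.((v h) (g h)))) (\a.a)) v)

Derivation:
Step 0: (((((\f.(\g.(\h.((f h) g)))) (\f.(\g.(\h.((f h) (g h)))))) (\a.a)) v) v)
Step 1: ((((\g.(\h.(((\f.(\g.(\h.((f h) (g h))))) h) g))) (\a.a)) v) v)
Step 2: (((\h.(((\f.(\g.(\h.((f h) (g h))))) h) (\a.a))) v) v)
Step 3: ((((\f.(\g.(\h.((f h) (g h))))) v) (\a.a)) v)
Step 4: (((\g.(\h.((v h) (g h)))) (\a.a)) v)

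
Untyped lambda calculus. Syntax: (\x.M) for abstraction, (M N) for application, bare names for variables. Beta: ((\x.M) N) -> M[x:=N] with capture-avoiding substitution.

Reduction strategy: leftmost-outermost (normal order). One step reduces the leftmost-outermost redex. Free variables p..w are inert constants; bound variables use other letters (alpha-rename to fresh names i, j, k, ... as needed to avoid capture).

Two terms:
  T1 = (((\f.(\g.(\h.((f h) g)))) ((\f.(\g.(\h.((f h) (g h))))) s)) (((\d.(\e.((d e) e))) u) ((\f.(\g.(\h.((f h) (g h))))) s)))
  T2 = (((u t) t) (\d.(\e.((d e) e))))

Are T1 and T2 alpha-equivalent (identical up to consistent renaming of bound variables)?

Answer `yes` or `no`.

Answer: no

Derivation:
Term 1: (((\f.(\g.(\h.((f h) g)))) ((\f.(\g.(\h.((f h) (g h))))) s)) (((\d.(\e.((d e) e))) u) ((\f.(\g.(\h.((f h) (g h))))) s)))
Term 2: (((u t) t) (\d.(\e.((d e) e))))
Alpha-equivalence: compare structure up to binder renaming.
Result: False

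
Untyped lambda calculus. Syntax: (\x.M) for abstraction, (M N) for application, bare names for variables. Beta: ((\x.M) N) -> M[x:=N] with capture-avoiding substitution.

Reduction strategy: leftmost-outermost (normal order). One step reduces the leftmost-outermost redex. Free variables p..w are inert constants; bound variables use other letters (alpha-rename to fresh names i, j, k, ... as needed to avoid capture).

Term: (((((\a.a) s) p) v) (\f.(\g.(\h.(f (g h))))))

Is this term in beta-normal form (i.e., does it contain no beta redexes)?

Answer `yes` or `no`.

Term: (((((\a.a) s) p) v) (\f.(\g.(\h.(f (g h))))))
Found 1 beta redex(es).

Answer: no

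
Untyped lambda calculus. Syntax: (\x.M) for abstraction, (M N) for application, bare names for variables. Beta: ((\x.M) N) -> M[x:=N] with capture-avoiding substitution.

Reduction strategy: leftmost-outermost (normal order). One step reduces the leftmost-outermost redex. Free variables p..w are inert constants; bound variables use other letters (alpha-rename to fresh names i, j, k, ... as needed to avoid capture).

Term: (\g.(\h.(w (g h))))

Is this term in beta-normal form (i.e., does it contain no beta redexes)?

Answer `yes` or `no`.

Answer: yes

Derivation:
Term: (\g.(\h.(w (g h))))
No beta redexes found.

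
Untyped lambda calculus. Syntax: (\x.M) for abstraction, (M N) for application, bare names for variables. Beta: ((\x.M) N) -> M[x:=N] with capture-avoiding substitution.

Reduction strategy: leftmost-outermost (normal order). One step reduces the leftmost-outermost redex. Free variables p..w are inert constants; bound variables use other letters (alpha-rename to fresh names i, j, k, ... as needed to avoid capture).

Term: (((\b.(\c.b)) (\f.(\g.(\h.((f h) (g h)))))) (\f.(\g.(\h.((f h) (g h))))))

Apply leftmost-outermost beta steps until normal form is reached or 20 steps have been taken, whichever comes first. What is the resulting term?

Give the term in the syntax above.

Answer: (\f.(\g.(\h.((f h) (g h)))))

Derivation:
Step 0: (((\b.(\c.b)) (\f.(\g.(\h.((f h) (g h)))))) (\f.(\g.(\h.((f h) (g h))))))
Step 1: ((\c.(\f.(\g.(\h.((f h) (g h)))))) (\f.(\g.(\h.((f h) (g h))))))
Step 2: (\f.(\g.(\h.((f h) (g h)))))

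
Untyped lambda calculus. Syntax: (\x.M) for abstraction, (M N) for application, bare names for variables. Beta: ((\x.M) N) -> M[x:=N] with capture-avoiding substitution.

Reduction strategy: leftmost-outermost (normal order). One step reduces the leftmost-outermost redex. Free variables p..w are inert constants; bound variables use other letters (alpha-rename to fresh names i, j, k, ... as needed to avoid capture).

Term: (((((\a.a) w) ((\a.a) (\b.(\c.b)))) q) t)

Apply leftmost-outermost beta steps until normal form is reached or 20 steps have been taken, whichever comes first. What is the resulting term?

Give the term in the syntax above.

Answer: (((w (\b.(\c.b))) q) t)

Derivation:
Step 0: (((((\a.a) w) ((\a.a) (\b.(\c.b)))) q) t)
Step 1: (((w ((\a.a) (\b.(\c.b)))) q) t)
Step 2: (((w (\b.(\c.b))) q) t)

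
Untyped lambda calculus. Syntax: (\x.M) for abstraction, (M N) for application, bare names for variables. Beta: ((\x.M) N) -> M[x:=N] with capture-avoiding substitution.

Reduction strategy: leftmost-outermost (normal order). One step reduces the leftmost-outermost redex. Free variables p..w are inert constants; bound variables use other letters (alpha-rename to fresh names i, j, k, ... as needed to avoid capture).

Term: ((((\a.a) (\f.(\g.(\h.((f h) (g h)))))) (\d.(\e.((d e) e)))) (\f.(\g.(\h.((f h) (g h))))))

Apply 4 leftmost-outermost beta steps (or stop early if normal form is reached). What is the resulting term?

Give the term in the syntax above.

Step 0: ((((\a.a) (\f.(\g.(\h.((f h) (g h)))))) (\d.(\e.((d e) e)))) (\f.(\g.(\h.((f h) (g h))))))
Step 1: (((\f.(\g.(\h.((f h) (g h))))) (\d.(\e.((d e) e)))) (\f.(\g.(\h.((f h) (g h))))))
Step 2: ((\g.(\h.(((\d.(\e.((d e) e))) h) (g h)))) (\f.(\g.(\h.((f h) (g h))))))
Step 3: (\h.(((\d.(\e.((d e) e))) h) ((\f.(\g.(\h.((f h) (g h))))) h)))
Step 4: (\h.((\e.((h e) e)) ((\f.(\g.(\h.((f h) (g h))))) h)))

Answer: (\h.((\e.((h e) e)) ((\f.(\g.(\h.((f h) (g h))))) h)))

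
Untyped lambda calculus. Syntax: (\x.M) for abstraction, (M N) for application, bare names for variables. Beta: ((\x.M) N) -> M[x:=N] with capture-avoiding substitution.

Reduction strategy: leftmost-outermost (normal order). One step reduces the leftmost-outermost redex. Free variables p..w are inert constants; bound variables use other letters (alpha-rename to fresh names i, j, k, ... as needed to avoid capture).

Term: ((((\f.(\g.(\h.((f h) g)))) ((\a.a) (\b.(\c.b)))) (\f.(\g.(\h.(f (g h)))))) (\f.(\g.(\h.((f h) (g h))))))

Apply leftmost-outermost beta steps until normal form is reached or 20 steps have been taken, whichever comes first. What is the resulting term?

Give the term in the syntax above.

Step 0: ((((\f.(\g.(\h.((f h) g)))) ((\a.a) (\b.(\c.b)))) (\f.(\g.(\h.(f (g h)))))) (\f.(\g.(\h.((f h) (g h))))))
Step 1: (((\g.(\h.((((\a.a) (\b.(\c.b))) h) g))) (\f.(\g.(\h.(f (g h)))))) (\f.(\g.(\h.((f h) (g h))))))
Step 2: ((\h.((((\a.a) (\b.(\c.b))) h) (\f.(\g.(\h.(f (g h))))))) (\f.(\g.(\h.((f h) (g h))))))
Step 3: ((((\a.a) (\b.(\c.b))) (\f.(\g.(\h.((f h) (g h)))))) (\f.(\g.(\h.(f (g h))))))
Step 4: (((\b.(\c.b)) (\f.(\g.(\h.((f h) (g h)))))) (\f.(\g.(\h.(f (g h))))))
Step 5: ((\c.(\f.(\g.(\h.((f h) (g h)))))) (\f.(\g.(\h.(f (g h))))))
Step 6: (\f.(\g.(\h.((f h) (g h)))))

Answer: (\f.(\g.(\h.((f h) (g h)))))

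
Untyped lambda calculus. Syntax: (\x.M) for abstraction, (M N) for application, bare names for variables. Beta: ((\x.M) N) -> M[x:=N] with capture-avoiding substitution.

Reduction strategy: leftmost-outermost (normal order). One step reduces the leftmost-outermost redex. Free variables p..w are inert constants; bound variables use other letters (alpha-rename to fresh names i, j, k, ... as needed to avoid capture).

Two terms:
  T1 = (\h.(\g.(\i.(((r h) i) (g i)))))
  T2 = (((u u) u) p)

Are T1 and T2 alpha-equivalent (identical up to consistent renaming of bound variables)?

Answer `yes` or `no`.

Answer: no

Derivation:
Term 1: (\h.(\g.(\i.(((r h) i) (g i)))))
Term 2: (((u u) u) p)
Alpha-equivalence: compare structure up to binder renaming.
Result: False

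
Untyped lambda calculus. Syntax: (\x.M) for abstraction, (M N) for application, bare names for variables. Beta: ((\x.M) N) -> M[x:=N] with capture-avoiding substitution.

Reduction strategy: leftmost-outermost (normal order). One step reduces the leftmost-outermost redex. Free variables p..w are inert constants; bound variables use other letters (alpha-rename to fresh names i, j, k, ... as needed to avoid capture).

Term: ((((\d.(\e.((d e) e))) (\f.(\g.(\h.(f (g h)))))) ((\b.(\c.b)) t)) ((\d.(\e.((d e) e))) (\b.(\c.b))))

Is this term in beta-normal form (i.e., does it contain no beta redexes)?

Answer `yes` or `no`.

Answer: no

Derivation:
Term: ((((\d.(\e.((d e) e))) (\f.(\g.(\h.(f (g h)))))) ((\b.(\c.b)) t)) ((\d.(\e.((d e) e))) (\b.(\c.b))))
Found 3 beta redex(es).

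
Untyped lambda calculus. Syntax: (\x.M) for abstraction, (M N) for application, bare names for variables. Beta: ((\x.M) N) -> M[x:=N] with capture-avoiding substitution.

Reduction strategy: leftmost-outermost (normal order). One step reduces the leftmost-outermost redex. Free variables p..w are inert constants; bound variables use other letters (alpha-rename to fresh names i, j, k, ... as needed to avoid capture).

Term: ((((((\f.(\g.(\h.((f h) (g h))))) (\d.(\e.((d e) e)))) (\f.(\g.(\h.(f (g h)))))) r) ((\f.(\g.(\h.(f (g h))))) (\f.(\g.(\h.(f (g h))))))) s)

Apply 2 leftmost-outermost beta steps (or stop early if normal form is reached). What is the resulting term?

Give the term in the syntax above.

Answer: ((((\h.(((\d.(\e.((d e) e))) h) ((\f.(\g.(\h.(f (g h))))) h))) r) ((\f.(\g.(\h.(f (g h))))) (\f.(\g.(\h.(f (g h))))))) s)

Derivation:
Step 0: ((((((\f.(\g.(\h.((f h) (g h))))) (\d.(\e.((d e) e)))) (\f.(\g.(\h.(f (g h)))))) r) ((\f.(\g.(\h.(f (g h))))) (\f.(\g.(\h.(f (g h))))))) s)
Step 1: (((((\g.(\h.(((\d.(\e.((d e) e))) h) (g h)))) (\f.(\g.(\h.(f (g h)))))) r) ((\f.(\g.(\h.(f (g h))))) (\f.(\g.(\h.(f (g h))))))) s)
Step 2: ((((\h.(((\d.(\e.((d e) e))) h) ((\f.(\g.(\h.(f (g h))))) h))) r) ((\f.(\g.(\h.(f (g h))))) (\f.(\g.(\h.(f (g h))))))) s)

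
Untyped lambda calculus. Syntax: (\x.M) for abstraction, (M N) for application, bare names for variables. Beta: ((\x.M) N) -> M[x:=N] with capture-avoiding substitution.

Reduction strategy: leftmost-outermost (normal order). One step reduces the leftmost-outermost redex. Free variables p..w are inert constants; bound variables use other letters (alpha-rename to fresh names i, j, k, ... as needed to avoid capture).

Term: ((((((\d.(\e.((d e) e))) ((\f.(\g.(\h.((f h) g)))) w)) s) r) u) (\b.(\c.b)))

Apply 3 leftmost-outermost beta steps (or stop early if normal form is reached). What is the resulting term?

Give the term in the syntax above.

Step 0: ((((((\d.(\e.((d e) e))) ((\f.(\g.(\h.((f h) g)))) w)) s) r) u) (\b.(\c.b)))
Step 1: (((((\e.((((\f.(\g.(\h.((f h) g)))) w) e) e)) s) r) u) (\b.(\c.b)))
Step 2: (((((((\f.(\g.(\h.((f h) g)))) w) s) s) r) u) (\b.(\c.b)))
Step 3: ((((((\g.(\h.((w h) g))) s) s) r) u) (\b.(\c.b)))

Answer: ((((((\g.(\h.((w h) g))) s) s) r) u) (\b.(\c.b)))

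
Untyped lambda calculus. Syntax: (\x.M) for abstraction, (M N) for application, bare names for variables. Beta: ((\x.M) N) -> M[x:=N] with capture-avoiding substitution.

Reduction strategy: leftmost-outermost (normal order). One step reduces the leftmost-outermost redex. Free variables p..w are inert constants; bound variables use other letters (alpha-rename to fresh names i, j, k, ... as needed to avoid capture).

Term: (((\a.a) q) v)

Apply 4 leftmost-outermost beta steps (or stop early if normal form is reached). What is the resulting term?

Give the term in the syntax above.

Answer: (q v)

Derivation:
Step 0: (((\a.a) q) v)
Step 1: (q v)
Step 2: (normal form reached)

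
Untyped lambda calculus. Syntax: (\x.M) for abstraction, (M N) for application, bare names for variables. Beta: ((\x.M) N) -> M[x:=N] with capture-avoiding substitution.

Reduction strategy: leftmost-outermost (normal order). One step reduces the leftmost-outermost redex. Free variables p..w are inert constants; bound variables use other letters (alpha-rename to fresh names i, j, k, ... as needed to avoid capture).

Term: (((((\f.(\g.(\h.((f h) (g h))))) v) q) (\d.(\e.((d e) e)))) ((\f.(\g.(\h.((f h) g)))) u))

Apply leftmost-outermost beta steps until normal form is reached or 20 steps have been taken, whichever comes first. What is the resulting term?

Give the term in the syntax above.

Answer: (((v (\d.(\e.((d e) e)))) (q (\d.(\e.((d e) e))))) (\g.(\h.((u h) g))))

Derivation:
Step 0: (((((\f.(\g.(\h.((f h) (g h))))) v) q) (\d.(\e.((d e) e)))) ((\f.(\g.(\h.((f h) g)))) u))
Step 1: ((((\g.(\h.((v h) (g h)))) q) (\d.(\e.((d e) e)))) ((\f.(\g.(\h.((f h) g)))) u))
Step 2: (((\h.((v h) (q h))) (\d.(\e.((d e) e)))) ((\f.(\g.(\h.((f h) g)))) u))
Step 3: (((v (\d.(\e.((d e) e)))) (q (\d.(\e.((d e) e))))) ((\f.(\g.(\h.((f h) g)))) u))
Step 4: (((v (\d.(\e.((d e) e)))) (q (\d.(\e.((d e) e))))) (\g.(\h.((u h) g))))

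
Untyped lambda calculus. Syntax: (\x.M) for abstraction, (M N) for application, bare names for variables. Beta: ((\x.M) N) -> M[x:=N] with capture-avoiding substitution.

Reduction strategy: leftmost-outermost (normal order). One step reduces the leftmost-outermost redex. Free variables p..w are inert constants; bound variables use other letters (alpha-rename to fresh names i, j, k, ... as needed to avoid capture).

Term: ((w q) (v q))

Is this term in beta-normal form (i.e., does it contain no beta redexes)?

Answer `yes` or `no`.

Term: ((w q) (v q))
No beta redexes found.

Answer: yes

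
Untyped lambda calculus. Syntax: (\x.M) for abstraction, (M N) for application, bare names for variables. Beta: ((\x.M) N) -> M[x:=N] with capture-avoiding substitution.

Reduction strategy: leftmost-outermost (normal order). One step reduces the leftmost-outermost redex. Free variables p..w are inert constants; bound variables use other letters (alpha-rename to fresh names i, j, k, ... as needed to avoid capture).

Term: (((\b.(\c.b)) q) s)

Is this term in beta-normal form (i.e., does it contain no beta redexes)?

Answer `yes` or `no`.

Answer: no

Derivation:
Term: (((\b.(\c.b)) q) s)
Found 1 beta redex(es).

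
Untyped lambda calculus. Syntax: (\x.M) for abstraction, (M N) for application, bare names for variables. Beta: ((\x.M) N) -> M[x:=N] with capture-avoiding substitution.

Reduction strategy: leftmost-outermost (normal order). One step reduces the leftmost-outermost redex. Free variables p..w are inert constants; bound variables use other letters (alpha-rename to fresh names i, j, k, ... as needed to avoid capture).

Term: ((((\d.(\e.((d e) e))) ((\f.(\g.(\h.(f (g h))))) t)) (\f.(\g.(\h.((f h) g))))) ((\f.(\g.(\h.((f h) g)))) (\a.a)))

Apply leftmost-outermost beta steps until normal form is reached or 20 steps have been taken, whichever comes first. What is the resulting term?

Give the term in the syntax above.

Answer: ((t (\g.(\h.(\i.((h i) g))))) (\g.(\h.(h g))))

Derivation:
Step 0: ((((\d.(\e.((d e) e))) ((\f.(\g.(\h.(f (g h))))) t)) (\f.(\g.(\h.((f h) g))))) ((\f.(\g.(\h.((f h) g)))) (\a.a)))
Step 1: (((\e.((((\f.(\g.(\h.(f (g h))))) t) e) e)) (\f.(\g.(\h.((f h) g))))) ((\f.(\g.(\h.((f h) g)))) (\a.a)))
Step 2: (((((\f.(\g.(\h.(f (g h))))) t) (\f.(\g.(\h.((f h) g))))) (\f.(\g.(\h.((f h) g))))) ((\f.(\g.(\h.((f h) g)))) (\a.a)))
Step 3: ((((\g.(\h.(t (g h)))) (\f.(\g.(\h.((f h) g))))) (\f.(\g.(\h.((f h) g))))) ((\f.(\g.(\h.((f h) g)))) (\a.a)))
Step 4: (((\h.(t ((\f.(\g.(\h.((f h) g)))) h))) (\f.(\g.(\h.((f h) g))))) ((\f.(\g.(\h.((f h) g)))) (\a.a)))
Step 5: ((t ((\f.(\g.(\h.((f h) g)))) (\f.(\g.(\h.((f h) g)))))) ((\f.(\g.(\h.((f h) g)))) (\a.a)))
Step 6: ((t (\g.(\h.(((\f.(\g.(\h.((f h) g)))) h) g)))) ((\f.(\g.(\h.((f h) g)))) (\a.a)))
Step 7: ((t (\g.(\h.((\g.(\i.((h i) g))) g)))) ((\f.(\g.(\h.((f h) g)))) (\a.a)))
Step 8: ((t (\g.(\h.(\i.((h i) g))))) ((\f.(\g.(\h.((f h) g)))) (\a.a)))
Step 9: ((t (\g.(\h.(\i.((h i) g))))) (\g.(\h.(((\a.a) h) g))))
Step 10: ((t (\g.(\h.(\i.((h i) g))))) (\g.(\h.(h g))))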